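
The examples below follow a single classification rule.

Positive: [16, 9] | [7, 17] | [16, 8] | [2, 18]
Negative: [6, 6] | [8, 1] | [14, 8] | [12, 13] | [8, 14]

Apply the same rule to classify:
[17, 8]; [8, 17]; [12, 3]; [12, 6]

All 'Positive' examples share one property — max ≥ 16 — and every 'Negative' example lacks it.
Positive: [17, 8], since max 17. Positive: [8, 17], since max 17. Negative: [12, 3], since max 12. Negative: [12, 6], since max 12.

Positive, Positive, Negative, Negative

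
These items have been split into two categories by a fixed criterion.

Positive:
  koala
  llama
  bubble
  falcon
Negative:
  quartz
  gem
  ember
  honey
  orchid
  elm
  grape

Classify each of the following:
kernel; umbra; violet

Positive, Negative, Positive

The simplest hypothesis consistent with all the labels is: length ≥ 5 AND contains 'l'.
kernel: length 6, has 'l' — meets the rule, so Positive.
umbra: length 5, no 'l' — doesn't match, so Negative.
violet: length 6, has 'l' — meets the rule, so Positive.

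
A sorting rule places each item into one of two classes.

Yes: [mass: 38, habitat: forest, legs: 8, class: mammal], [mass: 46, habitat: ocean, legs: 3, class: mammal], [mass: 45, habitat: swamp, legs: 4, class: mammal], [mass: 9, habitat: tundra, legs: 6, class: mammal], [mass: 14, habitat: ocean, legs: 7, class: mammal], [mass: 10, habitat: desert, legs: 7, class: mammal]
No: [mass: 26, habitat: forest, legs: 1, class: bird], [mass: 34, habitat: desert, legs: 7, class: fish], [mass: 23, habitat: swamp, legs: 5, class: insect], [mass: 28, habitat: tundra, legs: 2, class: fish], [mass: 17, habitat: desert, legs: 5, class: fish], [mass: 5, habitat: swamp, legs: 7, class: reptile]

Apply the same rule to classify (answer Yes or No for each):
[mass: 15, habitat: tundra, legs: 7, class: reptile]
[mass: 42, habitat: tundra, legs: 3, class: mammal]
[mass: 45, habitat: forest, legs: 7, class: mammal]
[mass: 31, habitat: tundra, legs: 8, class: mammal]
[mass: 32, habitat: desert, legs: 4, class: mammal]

The pattern is that an item is 'Yes' exactly when: class is mammal.
[mass: 15, habitat: tundra, legs: 7, class: reptile] — class is reptile, hence No. [mass: 42, habitat: tundra, legs: 3, class: mammal] — class is mammal, hence Yes. [mass: 45, habitat: forest, legs: 7, class: mammal] — class is mammal, hence Yes. [mass: 31, habitat: tundra, legs: 8, class: mammal] — class is mammal, hence Yes. [mass: 32, habitat: desert, legs: 4, class: mammal] — class is mammal, hence Yes.

No, Yes, Yes, Yes, Yes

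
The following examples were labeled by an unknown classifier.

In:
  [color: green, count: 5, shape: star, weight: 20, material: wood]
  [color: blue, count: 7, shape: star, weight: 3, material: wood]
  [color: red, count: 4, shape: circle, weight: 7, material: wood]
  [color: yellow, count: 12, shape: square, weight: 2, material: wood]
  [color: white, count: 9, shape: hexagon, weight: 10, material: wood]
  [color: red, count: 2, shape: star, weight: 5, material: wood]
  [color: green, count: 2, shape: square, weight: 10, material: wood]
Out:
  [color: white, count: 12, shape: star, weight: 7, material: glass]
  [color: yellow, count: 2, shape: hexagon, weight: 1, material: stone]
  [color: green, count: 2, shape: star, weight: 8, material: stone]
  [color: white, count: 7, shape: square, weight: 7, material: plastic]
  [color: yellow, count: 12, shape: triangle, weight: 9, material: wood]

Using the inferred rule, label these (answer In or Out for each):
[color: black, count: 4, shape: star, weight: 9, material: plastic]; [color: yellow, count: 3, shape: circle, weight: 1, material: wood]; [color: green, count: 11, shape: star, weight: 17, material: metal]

Out, In, Out

The pattern is that an item is 'In' exactly when: material is wood AND weight ≠ 9.
[color: black, count: 4, shape: star, weight: 9, material: plastic] → material is plastic, weight = 9 → Out.
[color: yellow, count: 3, shape: circle, weight: 1, material: wood] → material is wood, weight = 1 → In.
[color: green, count: 11, shape: star, weight: 17, material: metal] → material is metal, weight = 17 → Out.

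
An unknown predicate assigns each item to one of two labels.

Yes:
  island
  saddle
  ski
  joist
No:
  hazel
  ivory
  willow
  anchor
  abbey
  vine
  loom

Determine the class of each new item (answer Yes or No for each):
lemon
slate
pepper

No, Yes, No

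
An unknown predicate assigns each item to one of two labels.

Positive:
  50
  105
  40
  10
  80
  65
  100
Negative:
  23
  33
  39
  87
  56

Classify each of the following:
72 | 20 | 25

Negative, Positive, Positive

One predicate separates the groups cleanly: multiple of 5.
Negative: 72, since 72 = 5·14 + 2. Positive: 20, since 20 = 5·4. Positive: 25, since 25 = 5·5.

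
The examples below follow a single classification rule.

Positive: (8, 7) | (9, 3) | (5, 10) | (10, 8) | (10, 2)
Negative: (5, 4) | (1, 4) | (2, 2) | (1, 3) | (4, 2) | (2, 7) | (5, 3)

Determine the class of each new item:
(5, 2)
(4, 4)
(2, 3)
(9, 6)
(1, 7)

The simplest hypothesis consistent with all the labels is: sum ≥ 12.
(5, 2) — 5+2 = 7, hence Negative. (4, 4) — 4+4 = 8, hence Negative. (2, 3) — 2+3 = 5, hence Negative. (9, 6) — 9+6 = 15, hence Positive. (1, 7) — 1+7 = 8, hence Negative.

Negative, Negative, Negative, Positive, Negative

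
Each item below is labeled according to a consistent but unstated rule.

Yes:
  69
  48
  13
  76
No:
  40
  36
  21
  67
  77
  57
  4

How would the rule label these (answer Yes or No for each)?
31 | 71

No, No

'Yes' ⟺ ≡ 6 (mod 7).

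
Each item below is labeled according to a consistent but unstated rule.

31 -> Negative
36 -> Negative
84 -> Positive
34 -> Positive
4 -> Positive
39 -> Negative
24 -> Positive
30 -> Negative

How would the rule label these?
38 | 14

Negative, Positive

The classifier is using: ends in digit 4.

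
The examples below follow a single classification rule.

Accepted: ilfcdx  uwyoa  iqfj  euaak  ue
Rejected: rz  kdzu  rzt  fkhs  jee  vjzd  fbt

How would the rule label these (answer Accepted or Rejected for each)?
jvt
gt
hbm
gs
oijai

Rejected, Rejected, Rejected, Rejected, Accepted

Looking at the examples, the only property every 'Accepted' case has and every 'Rejected' case lacks is: starts with a vowel.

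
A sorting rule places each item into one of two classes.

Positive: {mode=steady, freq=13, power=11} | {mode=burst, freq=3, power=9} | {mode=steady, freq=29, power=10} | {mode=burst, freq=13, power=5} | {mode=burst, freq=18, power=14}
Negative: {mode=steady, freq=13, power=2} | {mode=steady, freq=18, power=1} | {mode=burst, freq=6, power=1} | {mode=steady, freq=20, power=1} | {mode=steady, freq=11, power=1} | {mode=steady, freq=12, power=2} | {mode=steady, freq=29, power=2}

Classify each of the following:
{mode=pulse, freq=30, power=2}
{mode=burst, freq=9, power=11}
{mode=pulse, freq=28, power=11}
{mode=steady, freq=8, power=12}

Negative, Positive, Positive, Positive

The classifier is using: power ≥ 5.
{mode=pulse, freq=30, power=2} — power = 2, hence Negative. {mode=burst, freq=9, power=11} — power = 11, hence Positive. {mode=pulse, freq=28, power=11} — power = 11, hence Positive. {mode=steady, freq=8, power=12} — power = 12, hence Positive.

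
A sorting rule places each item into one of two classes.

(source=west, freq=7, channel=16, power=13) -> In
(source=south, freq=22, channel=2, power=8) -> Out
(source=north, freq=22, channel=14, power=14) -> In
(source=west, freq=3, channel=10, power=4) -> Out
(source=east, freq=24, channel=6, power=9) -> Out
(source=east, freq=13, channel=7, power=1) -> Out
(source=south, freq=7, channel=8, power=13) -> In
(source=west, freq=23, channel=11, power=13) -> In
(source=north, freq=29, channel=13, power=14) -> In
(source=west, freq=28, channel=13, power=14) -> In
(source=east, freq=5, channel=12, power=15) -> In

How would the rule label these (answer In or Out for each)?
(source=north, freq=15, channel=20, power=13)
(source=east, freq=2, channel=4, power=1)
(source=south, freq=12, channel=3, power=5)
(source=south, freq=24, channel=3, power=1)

In, Out, Out, Out

'In' ⟺ power ≥ 13.
(source=north, freq=15, channel=20, power=13) — power = 13, hence In.
(source=east, freq=2, channel=4, power=1) — power = 1, hence Out.
(source=south, freq=12, channel=3, power=5) — power = 5, hence Out.
(source=south, freq=24, channel=3, power=1) — power = 1, hence Out.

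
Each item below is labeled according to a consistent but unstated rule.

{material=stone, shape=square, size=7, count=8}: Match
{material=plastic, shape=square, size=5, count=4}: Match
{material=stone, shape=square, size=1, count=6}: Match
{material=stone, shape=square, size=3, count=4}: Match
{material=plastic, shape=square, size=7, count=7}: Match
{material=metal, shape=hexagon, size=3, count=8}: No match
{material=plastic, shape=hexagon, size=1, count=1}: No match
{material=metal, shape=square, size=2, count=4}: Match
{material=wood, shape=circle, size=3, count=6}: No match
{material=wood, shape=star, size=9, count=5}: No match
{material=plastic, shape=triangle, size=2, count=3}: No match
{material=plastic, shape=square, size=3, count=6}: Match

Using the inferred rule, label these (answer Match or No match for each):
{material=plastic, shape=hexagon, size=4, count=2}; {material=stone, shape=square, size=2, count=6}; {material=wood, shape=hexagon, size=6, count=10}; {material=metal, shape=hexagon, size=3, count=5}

Looking at the examples, the only property every 'Match' case has and every 'No match' case lacks is: shape is square.
{material=plastic, shape=hexagon, size=4, count=2} → shape is hexagon → No match.
{material=stone, shape=square, size=2, count=6} → shape is square → Match.
{material=wood, shape=hexagon, size=6, count=10} → shape is hexagon → No match.
{material=metal, shape=hexagon, size=3, count=5} → shape is hexagon → No match.

No match, Match, No match, No match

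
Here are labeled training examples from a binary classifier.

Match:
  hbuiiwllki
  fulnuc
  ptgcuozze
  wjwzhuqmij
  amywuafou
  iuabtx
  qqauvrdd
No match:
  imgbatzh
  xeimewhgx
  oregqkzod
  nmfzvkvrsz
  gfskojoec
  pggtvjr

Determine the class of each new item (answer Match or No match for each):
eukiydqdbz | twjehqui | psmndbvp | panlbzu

Match, Match, No match, Match

Checking candidate rules against both groups, what survives is: contains 'u'.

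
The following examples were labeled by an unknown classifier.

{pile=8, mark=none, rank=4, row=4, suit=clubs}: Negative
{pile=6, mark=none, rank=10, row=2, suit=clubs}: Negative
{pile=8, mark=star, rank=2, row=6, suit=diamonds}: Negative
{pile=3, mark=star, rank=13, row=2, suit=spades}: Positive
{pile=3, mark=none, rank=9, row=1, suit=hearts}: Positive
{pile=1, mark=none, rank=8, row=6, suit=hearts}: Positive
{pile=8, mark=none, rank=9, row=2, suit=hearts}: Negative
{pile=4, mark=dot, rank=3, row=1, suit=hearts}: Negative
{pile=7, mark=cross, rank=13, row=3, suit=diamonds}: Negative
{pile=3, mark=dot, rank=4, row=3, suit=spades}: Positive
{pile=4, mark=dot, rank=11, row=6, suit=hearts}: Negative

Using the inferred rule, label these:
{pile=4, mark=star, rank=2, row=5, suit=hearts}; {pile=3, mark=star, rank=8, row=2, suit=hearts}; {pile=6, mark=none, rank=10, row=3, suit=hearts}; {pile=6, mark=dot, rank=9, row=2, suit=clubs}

Negative, Positive, Negative, Negative

All 'Positive' examples share one property — pile ≤ 3 — and every 'Negative' example lacks it.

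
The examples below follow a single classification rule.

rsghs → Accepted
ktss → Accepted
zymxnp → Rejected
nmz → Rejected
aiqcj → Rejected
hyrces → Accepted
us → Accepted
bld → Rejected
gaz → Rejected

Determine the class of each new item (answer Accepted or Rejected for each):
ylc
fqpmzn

Rejected, Rejected

The pattern is that an item is 'Accepted' exactly when: contains 's'.
ylc → no 's' → Rejected.
fqpmzn → no 's' → Rejected.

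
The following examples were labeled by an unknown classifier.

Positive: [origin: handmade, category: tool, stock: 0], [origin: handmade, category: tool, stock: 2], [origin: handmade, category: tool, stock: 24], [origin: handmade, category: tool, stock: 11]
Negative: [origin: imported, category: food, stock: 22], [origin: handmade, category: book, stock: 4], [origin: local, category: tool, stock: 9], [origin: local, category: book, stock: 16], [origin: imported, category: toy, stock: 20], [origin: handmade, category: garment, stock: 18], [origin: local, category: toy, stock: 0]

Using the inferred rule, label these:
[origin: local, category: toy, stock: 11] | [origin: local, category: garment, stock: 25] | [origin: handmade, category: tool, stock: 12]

The pattern is that an item is 'Positive' exactly when: origin is handmade AND category is tool.

Negative, Negative, Positive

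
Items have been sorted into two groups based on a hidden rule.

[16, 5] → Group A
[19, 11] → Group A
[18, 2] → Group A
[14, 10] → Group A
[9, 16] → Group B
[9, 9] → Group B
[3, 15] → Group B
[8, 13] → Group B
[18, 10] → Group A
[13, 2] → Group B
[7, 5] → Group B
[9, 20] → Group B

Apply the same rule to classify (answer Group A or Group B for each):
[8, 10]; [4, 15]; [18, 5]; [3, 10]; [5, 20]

The classifier is using: first ≥ 14.

Group B, Group B, Group A, Group B, Group B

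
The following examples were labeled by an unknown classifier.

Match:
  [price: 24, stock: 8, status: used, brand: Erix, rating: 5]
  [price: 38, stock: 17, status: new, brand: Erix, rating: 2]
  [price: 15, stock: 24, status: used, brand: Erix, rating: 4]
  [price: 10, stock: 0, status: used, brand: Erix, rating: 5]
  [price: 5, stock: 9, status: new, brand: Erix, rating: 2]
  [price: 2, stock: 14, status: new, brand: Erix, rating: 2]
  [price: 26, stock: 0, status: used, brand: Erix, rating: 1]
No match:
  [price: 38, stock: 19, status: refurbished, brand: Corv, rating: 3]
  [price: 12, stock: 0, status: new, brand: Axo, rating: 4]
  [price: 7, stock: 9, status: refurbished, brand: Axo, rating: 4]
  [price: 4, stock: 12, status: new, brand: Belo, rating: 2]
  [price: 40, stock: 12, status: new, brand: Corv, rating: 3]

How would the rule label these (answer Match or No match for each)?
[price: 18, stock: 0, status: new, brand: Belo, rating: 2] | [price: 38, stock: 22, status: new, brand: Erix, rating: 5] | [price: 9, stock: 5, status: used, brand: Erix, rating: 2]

No match, Match, Match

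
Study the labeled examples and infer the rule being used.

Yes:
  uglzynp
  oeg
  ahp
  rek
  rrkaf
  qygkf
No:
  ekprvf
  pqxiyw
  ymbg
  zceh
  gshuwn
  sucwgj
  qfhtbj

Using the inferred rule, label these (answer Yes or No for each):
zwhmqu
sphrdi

No, No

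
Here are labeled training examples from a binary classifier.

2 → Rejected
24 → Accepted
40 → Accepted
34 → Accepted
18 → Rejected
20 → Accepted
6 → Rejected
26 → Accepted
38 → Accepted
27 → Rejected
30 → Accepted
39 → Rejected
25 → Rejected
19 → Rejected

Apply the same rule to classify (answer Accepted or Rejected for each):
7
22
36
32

Rejected, Accepted, Accepted, Accepted

The simplest hypothesis consistent with all the labels is: even AND at least 19.
7: 7 is odd, 7 < 19, does not satisfy this → Rejected. 22: 22 is even, 22 ≥ 19, matches → Accepted. 36: 36 is even, 36 ≥ 19, matches → Accepted. 32: 32 is even, 32 ≥ 19, matches → Accepted.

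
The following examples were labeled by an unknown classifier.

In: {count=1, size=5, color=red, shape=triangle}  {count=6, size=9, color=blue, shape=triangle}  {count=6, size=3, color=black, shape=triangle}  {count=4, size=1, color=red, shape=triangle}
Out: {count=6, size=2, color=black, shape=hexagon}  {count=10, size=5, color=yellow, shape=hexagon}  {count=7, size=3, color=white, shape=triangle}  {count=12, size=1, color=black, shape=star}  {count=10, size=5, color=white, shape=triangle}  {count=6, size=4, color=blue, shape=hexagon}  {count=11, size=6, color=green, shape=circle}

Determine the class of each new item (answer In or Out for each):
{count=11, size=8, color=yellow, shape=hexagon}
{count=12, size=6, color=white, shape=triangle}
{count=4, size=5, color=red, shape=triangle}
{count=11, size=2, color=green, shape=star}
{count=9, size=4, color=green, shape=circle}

The rule appears to be: shape is triangle AND count ≤ 6.
{count=11, size=8, color=yellow, shape=hexagon}: shape is hexagon, count = 11, does not pass → Out.
{count=12, size=6, color=white, shape=triangle}: shape is triangle, count = 12, does not pass → Out.
{count=4, size=5, color=red, shape=triangle}: shape is triangle, count = 4, passes → In.
{count=11, size=2, color=green, shape=star}: shape is star, count = 11, does not pass → Out.
{count=9, size=4, color=green, shape=circle}: shape is circle, count = 9, does not pass → Out.

Out, Out, In, Out, Out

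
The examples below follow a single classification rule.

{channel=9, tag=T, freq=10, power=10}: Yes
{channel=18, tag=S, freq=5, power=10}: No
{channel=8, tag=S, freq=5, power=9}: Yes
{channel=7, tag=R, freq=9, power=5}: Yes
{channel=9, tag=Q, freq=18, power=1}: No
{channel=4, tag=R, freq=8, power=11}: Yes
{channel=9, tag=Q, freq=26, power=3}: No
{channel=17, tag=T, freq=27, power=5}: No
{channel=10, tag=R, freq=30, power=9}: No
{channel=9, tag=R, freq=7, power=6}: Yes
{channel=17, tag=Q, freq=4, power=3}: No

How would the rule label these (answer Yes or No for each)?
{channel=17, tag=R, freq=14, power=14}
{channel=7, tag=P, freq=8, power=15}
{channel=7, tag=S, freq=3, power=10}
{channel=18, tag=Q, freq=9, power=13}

No, Yes, Yes, No

The classifier is using: freq ≤ 10 AND channel ≤ 9.
No: {channel=17, tag=R, freq=14, power=14}, since freq = 14, channel = 17.
Yes: {channel=7, tag=P, freq=8, power=15}, since freq = 8, channel = 7.
Yes: {channel=7, tag=S, freq=3, power=10}, since freq = 3, channel = 7.
No: {channel=18, tag=Q, freq=9, power=13}, since freq = 9, channel = 18.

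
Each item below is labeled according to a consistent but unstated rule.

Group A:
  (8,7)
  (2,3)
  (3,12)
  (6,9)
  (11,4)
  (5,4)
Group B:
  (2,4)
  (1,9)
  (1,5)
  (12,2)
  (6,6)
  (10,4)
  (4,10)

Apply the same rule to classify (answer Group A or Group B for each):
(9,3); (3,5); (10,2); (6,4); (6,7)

Looking at the examples, the only property every 'Group A' case has and every 'Group B' case lacks is: sum is odd.
(9,3): 9+3 = 12 — doesn't match, so Group B. (3,5): 3+5 = 8 — doesn't match, so Group B. (10,2): 10+2 = 12 — doesn't match, so Group B. (6,4): 6+4 = 10 — doesn't match, so Group B. (6,7): 6+7 = 13 — fits, so Group A.

Group B, Group B, Group B, Group B, Group A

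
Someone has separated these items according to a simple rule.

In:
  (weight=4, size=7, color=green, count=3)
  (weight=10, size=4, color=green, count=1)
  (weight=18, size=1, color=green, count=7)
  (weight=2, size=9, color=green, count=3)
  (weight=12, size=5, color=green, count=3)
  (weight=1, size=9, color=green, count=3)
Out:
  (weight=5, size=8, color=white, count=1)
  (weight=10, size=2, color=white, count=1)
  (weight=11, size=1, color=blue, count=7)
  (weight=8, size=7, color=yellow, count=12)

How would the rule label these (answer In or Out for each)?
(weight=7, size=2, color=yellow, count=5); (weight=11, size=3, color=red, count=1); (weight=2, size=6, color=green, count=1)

The common property of the 'In' items is: color is green. No 'Out' item has it.

Out, Out, In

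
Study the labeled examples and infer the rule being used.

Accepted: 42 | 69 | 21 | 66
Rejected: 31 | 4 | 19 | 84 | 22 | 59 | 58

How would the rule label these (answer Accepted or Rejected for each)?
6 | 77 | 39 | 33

'Accepted' ⟺ multiple of 3 AND at most 69.

Accepted, Rejected, Accepted, Accepted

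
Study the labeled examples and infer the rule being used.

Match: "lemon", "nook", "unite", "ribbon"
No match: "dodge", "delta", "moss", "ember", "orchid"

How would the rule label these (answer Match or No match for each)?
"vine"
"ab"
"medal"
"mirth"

All 'Match' examples share one property — contains 'n' — and every 'No match' example lacks it.

Match, No match, No match, No match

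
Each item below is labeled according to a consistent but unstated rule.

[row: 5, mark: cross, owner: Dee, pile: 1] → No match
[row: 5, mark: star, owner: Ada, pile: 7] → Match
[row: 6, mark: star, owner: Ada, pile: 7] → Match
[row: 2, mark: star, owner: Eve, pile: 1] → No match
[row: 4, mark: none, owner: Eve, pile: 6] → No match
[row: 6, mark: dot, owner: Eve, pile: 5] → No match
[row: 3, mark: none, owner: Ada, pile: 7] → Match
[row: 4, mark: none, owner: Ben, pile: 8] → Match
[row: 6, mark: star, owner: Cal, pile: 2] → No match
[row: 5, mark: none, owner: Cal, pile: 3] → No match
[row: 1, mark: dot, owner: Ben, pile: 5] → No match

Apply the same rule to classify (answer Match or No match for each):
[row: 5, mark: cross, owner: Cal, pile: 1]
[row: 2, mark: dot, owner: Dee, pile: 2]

The simplest hypothesis consistent with all the labels is: pile ≥ 7.
[row: 5, mark: cross, owner: Cal, pile: 1]: pile = 1 — lacks this property, so No match.
[row: 2, mark: dot, owner: Dee, pile: 2]: pile = 2 — lacks this property, so No match.

No match, No match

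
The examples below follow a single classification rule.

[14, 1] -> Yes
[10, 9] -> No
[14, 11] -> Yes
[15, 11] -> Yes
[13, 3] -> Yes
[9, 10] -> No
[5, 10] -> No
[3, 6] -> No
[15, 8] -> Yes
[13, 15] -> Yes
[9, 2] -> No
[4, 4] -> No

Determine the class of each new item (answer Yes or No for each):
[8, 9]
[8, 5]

No, No

The simplest hypothesis consistent with all the labels is: first ≥ 11.
[8, 9]: first 8, lacks this property → No.
[8, 5]: first 8, lacks this property → No.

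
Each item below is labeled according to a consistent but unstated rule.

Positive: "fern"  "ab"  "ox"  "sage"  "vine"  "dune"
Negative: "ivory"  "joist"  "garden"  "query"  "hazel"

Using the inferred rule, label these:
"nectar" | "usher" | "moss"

Negative, Negative, Positive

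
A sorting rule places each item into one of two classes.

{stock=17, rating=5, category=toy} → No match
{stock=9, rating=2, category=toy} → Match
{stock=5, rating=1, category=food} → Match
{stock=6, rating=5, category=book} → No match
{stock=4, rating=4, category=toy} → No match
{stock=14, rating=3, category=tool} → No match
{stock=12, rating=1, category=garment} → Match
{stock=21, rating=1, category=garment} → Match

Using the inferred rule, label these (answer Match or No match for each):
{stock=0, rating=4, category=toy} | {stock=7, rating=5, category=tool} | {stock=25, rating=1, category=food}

The pattern is that an item is 'Match' exactly when: rating ≤ 2.

No match, No match, Match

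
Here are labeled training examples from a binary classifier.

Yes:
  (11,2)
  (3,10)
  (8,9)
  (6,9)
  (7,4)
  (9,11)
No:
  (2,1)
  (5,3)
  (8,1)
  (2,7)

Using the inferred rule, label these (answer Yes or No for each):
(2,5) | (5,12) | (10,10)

The distinguishing property — sum ≥ 11 — holds for all the 'Yes' cases and none of the 'No' cases.

No, Yes, Yes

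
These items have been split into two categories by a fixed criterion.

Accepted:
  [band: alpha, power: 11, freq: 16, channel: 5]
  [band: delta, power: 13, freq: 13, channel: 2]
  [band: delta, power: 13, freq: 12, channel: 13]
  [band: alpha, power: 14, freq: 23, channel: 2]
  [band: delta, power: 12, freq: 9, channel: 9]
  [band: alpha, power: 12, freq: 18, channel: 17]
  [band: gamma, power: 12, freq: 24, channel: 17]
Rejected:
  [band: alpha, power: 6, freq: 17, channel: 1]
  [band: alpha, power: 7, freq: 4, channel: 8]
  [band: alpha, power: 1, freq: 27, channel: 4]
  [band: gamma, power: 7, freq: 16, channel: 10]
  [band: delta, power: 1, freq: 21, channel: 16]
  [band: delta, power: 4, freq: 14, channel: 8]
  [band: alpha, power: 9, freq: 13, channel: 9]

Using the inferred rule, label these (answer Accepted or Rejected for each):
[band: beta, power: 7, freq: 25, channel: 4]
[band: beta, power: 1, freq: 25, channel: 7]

The simplest hypothesis consistent with all the labels is: power ≥ 11.

Rejected, Rejected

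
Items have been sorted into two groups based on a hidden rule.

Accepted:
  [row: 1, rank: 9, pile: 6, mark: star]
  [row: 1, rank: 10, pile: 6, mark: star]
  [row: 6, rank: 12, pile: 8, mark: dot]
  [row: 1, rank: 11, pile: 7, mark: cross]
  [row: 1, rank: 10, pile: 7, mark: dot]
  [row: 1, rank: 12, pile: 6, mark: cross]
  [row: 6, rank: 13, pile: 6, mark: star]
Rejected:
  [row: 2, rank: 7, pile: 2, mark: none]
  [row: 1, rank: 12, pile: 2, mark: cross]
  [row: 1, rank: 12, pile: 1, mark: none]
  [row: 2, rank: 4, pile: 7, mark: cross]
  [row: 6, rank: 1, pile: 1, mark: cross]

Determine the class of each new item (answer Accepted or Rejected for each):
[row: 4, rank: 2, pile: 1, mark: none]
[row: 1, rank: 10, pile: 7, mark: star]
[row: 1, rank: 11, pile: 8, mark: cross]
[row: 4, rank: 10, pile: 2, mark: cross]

One predicate separates the groups cleanly: pile ≥ 6 AND rank ≥ 7.
[row: 4, rank: 2, pile: 1, mark: none]: pile = 1, rank = 2 — fails this test, so Rejected.
[row: 1, rank: 10, pile: 7, mark: star]: pile = 7, rank = 10 — has this property, so Accepted.
[row: 1, rank: 11, pile: 8, mark: cross]: pile = 8, rank = 11 — has this property, so Accepted.
[row: 4, rank: 10, pile: 2, mark: cross]: pile = 2, rank = 10 — fails this test, so Rejected.

Rejected, Accepted, Accepted, Rejected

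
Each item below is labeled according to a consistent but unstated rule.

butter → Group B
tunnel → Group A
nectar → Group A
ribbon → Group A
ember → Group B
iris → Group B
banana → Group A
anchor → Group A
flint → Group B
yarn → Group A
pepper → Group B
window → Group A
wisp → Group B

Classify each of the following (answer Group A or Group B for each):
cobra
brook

Group B, Group B

The simplest hypothesis consistent with all the labels is: even length AND contains 'n'.
cobra — length 5, no 'n', hence Group B.
brook — length 5, no 'n', hence Group B.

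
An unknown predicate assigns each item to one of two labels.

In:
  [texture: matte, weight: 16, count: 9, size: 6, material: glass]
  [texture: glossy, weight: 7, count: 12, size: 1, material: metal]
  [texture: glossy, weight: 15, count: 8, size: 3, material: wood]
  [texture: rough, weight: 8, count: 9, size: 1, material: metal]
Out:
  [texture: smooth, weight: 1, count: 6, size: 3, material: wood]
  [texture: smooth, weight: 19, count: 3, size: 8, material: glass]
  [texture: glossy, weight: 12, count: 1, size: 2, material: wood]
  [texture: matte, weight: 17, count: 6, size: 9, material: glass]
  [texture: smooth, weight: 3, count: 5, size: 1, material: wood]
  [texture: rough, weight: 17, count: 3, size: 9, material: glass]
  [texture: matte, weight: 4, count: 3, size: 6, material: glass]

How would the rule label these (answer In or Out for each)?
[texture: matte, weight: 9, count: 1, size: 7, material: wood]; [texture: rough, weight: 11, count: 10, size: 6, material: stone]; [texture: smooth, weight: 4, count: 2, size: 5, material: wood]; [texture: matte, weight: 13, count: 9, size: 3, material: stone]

Rule: count ≥ 8. This holds for each 'In' example and fails for each 'Out' one.
[texture: matte, weight: 9, count: 1, size: 7, material: wood] — count = 1, hence Out.
[texture: rough, weight: 11, count: 10, size: 6, material: stone] — count = 10, hence In.
[texture: smooth, weight: 4, count: 2, size: 5, material: wood] — count = 2, hence Out.
[texture: matte, weight: 13, count: 9, size: 3, material: stone] — count = 9, hence In.

Out, In, Out, In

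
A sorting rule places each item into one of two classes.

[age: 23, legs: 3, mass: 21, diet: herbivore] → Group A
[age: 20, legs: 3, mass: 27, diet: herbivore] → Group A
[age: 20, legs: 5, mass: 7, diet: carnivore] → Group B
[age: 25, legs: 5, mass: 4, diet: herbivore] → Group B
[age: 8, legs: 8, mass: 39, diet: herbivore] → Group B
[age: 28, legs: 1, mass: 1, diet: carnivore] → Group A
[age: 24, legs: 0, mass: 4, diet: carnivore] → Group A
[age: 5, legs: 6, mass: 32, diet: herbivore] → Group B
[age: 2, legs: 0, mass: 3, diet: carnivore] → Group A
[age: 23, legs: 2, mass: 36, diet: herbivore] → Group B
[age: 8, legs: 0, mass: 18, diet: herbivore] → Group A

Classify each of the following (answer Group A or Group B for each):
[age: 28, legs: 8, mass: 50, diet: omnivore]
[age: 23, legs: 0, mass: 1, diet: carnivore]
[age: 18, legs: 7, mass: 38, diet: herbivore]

The simplest hypothesis consistent with all the labels is: legs ≤ 3 AND mass ≤ 27.
[age: 28, legs: 8, mass: 50, diet: omnivore] — legs = 8, mass = 50, hence Group B.
[age: 23, legs: 0, mass: 1, diet: carnivore] — legs = 0, mass = 1, hence Group A.
[age: 18, legs: 7, mass: 38, diet: herbivore] — legs = 7, mass = 38, hence Group B.

Group B, Group A, Group B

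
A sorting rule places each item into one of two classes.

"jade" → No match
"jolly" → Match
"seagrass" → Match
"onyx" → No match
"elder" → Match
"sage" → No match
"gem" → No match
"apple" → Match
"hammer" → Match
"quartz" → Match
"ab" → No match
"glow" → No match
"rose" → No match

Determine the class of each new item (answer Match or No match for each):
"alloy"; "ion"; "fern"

Match, No match, No match

Rule: length ≥ 5. This holds for each 'Match' example and fails for each 'No match' one.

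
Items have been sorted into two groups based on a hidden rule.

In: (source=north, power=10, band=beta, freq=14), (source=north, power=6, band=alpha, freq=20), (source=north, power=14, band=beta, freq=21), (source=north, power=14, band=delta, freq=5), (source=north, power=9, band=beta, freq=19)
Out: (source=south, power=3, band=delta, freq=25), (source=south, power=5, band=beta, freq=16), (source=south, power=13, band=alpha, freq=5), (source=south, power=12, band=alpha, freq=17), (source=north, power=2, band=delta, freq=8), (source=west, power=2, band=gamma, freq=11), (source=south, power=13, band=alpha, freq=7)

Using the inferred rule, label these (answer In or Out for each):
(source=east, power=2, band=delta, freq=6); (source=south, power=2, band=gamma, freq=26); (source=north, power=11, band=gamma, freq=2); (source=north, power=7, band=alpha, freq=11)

'In' ⟺ source is north AND power ≥ 3.
(source=east, power=2, band=delta, freq=6) — source is east, power = 2, hence Out.
(source=south, power=2, band=gamma, freq=26) — source is south, power = 2, hence Out.
(source=north, power=11, band=gamma, freq=2) — source is north, power = 11, hence In.
(source=north, power=7, band=alpha, freq=11) — source is north, power = 7, hence In.

Out, Out, In, In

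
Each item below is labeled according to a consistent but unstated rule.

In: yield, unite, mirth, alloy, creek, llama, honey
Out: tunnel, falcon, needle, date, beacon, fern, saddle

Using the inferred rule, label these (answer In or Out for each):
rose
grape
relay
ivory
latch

Out, In, In, In, In

The classifier is using: odd length.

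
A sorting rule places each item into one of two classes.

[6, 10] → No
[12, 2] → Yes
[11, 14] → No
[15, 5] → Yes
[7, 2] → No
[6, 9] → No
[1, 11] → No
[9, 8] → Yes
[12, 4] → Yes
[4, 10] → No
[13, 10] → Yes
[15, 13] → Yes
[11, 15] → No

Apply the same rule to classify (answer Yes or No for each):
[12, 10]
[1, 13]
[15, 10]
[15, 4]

Yes, No, Yes, Yes

The classifier is using: first > second AND sum ≥ 12.
[12, 10]: 12 > 10, 12+10 = 22, fits → Yes.
[1, 13]: 1 < 13, 1+13 = 14, does not fit → No.
[15, 10]: 15 > 10, 15+10 = 25, fits → Yes.
[15, 4]: 15 > 4, 15+4 = 19, fits → Yes.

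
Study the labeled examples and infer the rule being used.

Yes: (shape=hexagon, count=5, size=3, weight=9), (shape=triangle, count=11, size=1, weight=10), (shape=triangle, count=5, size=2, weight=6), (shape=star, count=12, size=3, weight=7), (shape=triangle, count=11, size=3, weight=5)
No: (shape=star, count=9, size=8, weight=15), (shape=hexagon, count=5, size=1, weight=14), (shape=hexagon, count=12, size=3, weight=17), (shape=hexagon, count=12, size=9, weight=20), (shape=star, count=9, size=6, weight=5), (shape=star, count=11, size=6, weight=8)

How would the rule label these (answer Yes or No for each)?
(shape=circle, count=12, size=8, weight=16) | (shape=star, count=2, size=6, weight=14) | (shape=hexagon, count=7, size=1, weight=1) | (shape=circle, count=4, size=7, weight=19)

The distinguishing property — size ≤ 3 AND weight ≤ 10 — holds for all the 'Yes' cases and none of the 'No' cases.
(shape=circle, count=12, size=8, weight=16): size = 8, weight = 16 — does not fit, so No. (shape=star, count=2, size=6, weight=14): size = 6, weight = 14 — does not fit, so No. (shape=hexagon, count=7, size=1, weight=1): size = 1, weight = 1 — matches, so Yes. (shape=circle, count=4, size=7, weight=19): size = 7, weight = 19 — does not fit, so No.

No, No, Yes, No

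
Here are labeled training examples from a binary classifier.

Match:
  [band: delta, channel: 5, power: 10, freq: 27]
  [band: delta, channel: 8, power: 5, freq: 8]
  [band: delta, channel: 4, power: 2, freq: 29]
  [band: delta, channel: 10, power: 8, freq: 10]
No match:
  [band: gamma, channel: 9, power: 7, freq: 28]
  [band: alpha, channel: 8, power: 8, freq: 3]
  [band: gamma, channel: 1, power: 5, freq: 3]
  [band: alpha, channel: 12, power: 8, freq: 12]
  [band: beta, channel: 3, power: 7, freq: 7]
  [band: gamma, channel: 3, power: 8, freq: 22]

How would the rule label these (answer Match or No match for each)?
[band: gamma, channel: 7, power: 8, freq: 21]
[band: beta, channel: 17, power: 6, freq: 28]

The distinguishing property — band is delta — holds for all the 'Match' cases and none of the 'No match' cases.
No match: [band: gamma, channel: 7, power: 8, freq: 21], since band is gamma. No match: [band: beta, channel: 17, power: 6, freq: 28], since band is beta.

No match, No match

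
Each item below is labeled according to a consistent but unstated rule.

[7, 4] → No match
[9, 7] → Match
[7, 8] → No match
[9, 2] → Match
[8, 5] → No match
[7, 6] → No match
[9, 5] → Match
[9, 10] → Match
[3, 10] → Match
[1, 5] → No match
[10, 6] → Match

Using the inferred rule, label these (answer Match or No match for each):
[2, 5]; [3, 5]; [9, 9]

No match, No match, Match

All 'Match' examples share one property — max ≥ 9 — and every 'No match' example lacks it.
[2, 5] — max 5, hence No match. [3, 5] — max 5, hence No match. [9, 9] — max 9, hence Match.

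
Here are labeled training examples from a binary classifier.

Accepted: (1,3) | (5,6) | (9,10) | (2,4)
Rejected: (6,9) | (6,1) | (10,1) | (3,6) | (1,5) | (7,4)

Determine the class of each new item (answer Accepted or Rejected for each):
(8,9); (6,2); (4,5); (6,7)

Accepted, Rejected, Accepted, Accepted

The pattern is that an item is 'Accepted' exactly when: |first − second| ≤ 2.
(8,9): |8−9| = 1 — has this property, so Accepted. (6,2): |6−2| = 4 — lacks this property, so Rejected. (4,5): |4−5| = 1 — has this property, so Accepted. (6,7): |6−7| = 1 — has this property, so Accepted.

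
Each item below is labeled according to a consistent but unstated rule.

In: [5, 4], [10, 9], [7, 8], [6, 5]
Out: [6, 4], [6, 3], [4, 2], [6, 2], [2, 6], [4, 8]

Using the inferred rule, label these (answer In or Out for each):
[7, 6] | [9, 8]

'In' ⟺ |first − second| ≤ 1.
[7, 6] — |7−6| = 1, hence In. [9, 8] — |9−8| = 1, hence In.

In, In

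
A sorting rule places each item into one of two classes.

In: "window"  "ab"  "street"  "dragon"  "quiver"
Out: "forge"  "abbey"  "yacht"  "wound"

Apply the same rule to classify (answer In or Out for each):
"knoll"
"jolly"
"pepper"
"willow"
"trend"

Out, Out, In, In, Out

One predicate separates the groups cleanly: even length.
"knoll" — length 5, hence Out. "jolly" — length 5, hence Out. "pepper" — length 6, hence In. "willow" — length 6, hence In. "trend" — length 5, hence Out.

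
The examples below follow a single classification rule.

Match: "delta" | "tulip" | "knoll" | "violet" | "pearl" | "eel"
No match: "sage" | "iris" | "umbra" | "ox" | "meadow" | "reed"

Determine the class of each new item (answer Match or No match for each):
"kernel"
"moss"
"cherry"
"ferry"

Match, No match, No match, No match

The distinguishing property — contains 'l' — holds for all the 'Match' cases and none of the 'No match' cases.
"kernel": has 'l', meets the rule → Match. "moss": no 'l', does not fit → No match. "cherry": no 'l', does not fit → No match. "ferry": no 'l', does not fit → No match.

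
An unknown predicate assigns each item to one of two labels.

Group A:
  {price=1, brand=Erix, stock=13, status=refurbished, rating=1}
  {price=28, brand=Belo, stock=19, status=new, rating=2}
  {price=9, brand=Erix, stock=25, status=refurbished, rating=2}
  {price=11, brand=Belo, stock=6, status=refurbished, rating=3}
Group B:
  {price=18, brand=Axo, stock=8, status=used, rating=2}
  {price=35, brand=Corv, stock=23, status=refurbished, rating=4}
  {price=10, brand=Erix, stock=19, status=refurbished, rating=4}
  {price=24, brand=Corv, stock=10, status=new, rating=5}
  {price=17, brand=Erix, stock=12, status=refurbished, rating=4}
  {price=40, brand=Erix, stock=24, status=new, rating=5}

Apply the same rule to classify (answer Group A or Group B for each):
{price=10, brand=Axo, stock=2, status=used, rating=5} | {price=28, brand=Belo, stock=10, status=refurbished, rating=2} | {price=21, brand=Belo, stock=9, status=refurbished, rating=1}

Group B, Group A, Group A

Every 'Group A' example satisfies: brand is Belo OR price ≤ 9. None of the 'Group B' examples do.
{price=10, brand=Axo, stock=2, status=used, rating=5}: brand is Axo, price = 10, fails the rule → Group B.
{price=28, brand=Belo, stock=10, status=refurbished, rating=2}: brand is Belo, price = 28, satisfies this → Group A.
{price=21, brand=Belo, stock=9, status=refurbished, rating=1}: brand is Belo, price = 21, satisfies this → Group A.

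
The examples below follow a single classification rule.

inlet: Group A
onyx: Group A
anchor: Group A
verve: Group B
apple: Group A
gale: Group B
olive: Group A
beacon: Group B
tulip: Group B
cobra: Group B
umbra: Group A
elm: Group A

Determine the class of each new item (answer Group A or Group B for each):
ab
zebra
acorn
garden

The distinguishing property — starts with a vowel — holds for all the 'Group A' cases and none of the 'Group B' cases.
ab → starts with 'a' → Group A. zebra → starts with 'z' → Group B. acorn → starts with 'a' → Group A. garden → starts with 'g' → Group B.

Group A, Group B, Group A, Group B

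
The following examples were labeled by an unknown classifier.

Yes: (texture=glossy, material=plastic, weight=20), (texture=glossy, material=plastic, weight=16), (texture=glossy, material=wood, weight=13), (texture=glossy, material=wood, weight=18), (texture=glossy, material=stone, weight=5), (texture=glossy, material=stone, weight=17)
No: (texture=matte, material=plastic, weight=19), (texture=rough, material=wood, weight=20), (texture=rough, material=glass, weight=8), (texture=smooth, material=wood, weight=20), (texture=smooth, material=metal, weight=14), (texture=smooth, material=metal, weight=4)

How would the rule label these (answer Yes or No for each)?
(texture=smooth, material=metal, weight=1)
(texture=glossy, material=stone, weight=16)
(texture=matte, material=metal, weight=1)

No, Yes, No

One predicate separates the groups cleanly: texture is glossy.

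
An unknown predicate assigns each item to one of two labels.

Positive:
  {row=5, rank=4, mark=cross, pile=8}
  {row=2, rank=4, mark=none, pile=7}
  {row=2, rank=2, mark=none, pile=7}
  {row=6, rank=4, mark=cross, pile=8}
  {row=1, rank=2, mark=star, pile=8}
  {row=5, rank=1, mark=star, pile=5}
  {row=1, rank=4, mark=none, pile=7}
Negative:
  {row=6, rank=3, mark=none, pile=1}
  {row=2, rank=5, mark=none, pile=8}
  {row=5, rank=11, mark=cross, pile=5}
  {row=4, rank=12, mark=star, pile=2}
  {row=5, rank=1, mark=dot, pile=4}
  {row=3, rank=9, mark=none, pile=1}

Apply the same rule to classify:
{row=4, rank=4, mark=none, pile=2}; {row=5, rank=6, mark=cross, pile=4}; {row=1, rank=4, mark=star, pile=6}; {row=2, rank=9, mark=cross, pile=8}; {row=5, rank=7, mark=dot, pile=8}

Negative, Negative, Positive, Negative, Negative

One predicate separates the groups cleanly: pile ≥ 5 AND rank ≤ 4.
{row=4, rank=4, mark=none, pile=2}: pile = 2, rank = 4, doesn't match → Negative. {row=5, rank=6, mark=cross, pile=4}: pile = 4, rank = 6, doesn't match → Negative. {row=1, rank=4, mark=star, pile=6}: pile = 6, rank = 4, qualifies → Positive. {row=2, rank=9, mark=cross, pile=8}: pile = 8, rank = 9, doesn't match → Negative. {row=5, rank=7, mark=dot, pile=8}: pile = 8, rank = 7, doesn't match → Negative.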